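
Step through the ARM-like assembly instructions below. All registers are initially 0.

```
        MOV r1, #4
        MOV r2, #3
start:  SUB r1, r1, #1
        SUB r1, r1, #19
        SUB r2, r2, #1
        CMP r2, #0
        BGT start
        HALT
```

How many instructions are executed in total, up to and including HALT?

r1=4
r2=3
r1=4-1=3
r1=3-19=-16
r2=3-1=2
CMP r2, #0  (cmp 2,0)
BGT start: taken
r1=(-16)-1=-17
r1=(-17)-19=-36
r2=2-1=1
CMP r2, #0  (cmp 1,0)
BGT start: taken
r1=(-36)-1=-37
r1=(-37)-19=-56
r2=1-1=0
CMP r2, #0  (cmp 0,0)
BGT start: not taken
halt.
Total executed instructions: 18.

18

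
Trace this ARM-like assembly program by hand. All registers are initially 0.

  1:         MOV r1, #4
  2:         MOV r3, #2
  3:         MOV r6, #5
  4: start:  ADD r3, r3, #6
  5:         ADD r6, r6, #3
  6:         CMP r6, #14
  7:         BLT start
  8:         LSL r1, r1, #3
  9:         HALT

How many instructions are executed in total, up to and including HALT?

17

after MOV r1, #4: r1=4
after MOV r3, #2: r3=2
after MOV r6, #5: r6=5
after ADD r3, r3, #6: r3=2+6=8
after ADD r6, r6, #3: r6=5+3=8
CMP r6, #14  (cmp 8,14)
BLT start: taken
after ADD r3, r3, #6: r3=8+6=14
after ADD r6, r6, #3: r6=8+3=11
CMP r6, #14  (cmp 11,14)
BLT start: taken
after ADD r3, r3, #6: r3=14+6=20
after ADD r6, r6, #3: r6=11+3=14
CMP r6, #14  (cmp 14,14)
BLT start: not taken
after LSL r1, r1, #3: r1=4<<3=32
halt.
Total executed instructions: 17.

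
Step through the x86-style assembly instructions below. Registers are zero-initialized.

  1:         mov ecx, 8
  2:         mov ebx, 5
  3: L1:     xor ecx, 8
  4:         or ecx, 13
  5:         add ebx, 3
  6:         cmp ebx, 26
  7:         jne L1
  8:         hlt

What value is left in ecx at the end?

13

mov ecx, 8 → ecx=8
mov ebx, 5 → ebx=5
xor ecx, 8 → ecx=8^8=0
or ecx, 13 → ecx=0|13=13
add ebx, 3 → ebx=5+3=8
cmp ebx, 26  (cmp 8,26)
jne L1: taken
xor ecx, 8 → ecx=13^8=5
or ecx, 13 → ecx=5|13=13
add ebx, 3 → ebx=8+3=11
cmp ebx, 26  (cmp 11,26)
jne L1: taken
xor ecx, 8 → ecx=13^8=5
or ecx, 13 → ecx=5|13=13
add ebx, 3 → ebx=11+3=14
cmp ebx, 26  (cmp 14,26)
jne L1: taken
xor ecx, 8 → ecx=13^8=5
or ecx, 13 → ecx=5|13=13
add ebx, 3 → ebx=14+3=17
cmp ebx, 26  (cmp 17,26)
jne L1: taken
xor ecx, 8 → ecx=13^8=5
or ecx, 13 → ecx=5|13=13
add ebx, 3 → ebx=17+3=20
cmp ebx, 26  (cmp 20,26)
jne L1: taken
xor ecx, 8 → ecx=13^8=5
or ecx, 13 → ecx=5|13=13
add ebx, 3 → ebx=20+3=23
cmp ebx, 26  (cmp 23,26)
jne L1: taken
xor ecx, 8 → ecx=13^8=5
or ecx, 13 → ecx=5|13=13
add ebx, 3 → ebx=23+3=26
cmp ebx, 26  (cmp 26,26)
jne L1: not taken
halt.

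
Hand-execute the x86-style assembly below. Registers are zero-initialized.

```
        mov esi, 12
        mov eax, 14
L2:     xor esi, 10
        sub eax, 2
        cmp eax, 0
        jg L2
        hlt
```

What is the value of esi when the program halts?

mov esi, 12 → esi=12
mov eax, 14 → eax=14
xor esi, 10 → esi=12^10=6
sub eax, 2 → eax=14-2=12
cmp eax, 0  (cmp 12,0)
jg L2: taken
xor esi, 10 → esi=6^10=12
sub eax, 2 → eax=12-2=10
cmp eax, 0  (cmp 10,0)
jg L2: taken
xor esi, 10 → esi=12^10=6
sub eax, 2 → eax=10-2=8
cmp eax, 0  (cmp 8,0)
jg L2: taken
xor esi, 10 → esi=6^10=12
sub eax, 2 → eax=8-2=6
cmp eax, 0  (cmp 6,0)
jg L2: taken
xor esi, 10 → esi=12^10=6
sub eax, 2 → eax=6-2=4
cmp eax, 0  (cmp 4,0)
jg L2: taken
xor esi, 10 → esi=6^10=12
sub eax, 2 → eax=4-2=2
cmp eax, 0  (cmp 2,0)
jg L2: taken
xor esi, 10 → esi=12^10=6
sub eax, 2 → eax=2-2=0
cmp eax, 0  (cmp 0,0)
jg L2: not taken
halt.

6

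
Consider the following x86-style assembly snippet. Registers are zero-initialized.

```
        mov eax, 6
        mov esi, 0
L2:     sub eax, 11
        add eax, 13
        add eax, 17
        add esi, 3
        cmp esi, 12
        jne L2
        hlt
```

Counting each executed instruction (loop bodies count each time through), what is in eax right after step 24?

eax=6
esi=0
eax=6-11=-5
eax=(-5)+13=8
eax=8+17=25
esi=0+3=3
cmp esi, 12  (cmp 3,12)
jne L2: taken
eax=25-11=14
eax=14+13=27
eax=27+17=44
esi=3+3=6
cmp esi, 12  (cmp 6,12)
jne L2: taken
eax=44-11=33
eax=33+13=46
eax=46+17=63
esi=6+3=9
cmp esi, 12  (cmp 9,12)
jne L2: taken
eax=63-11=52
eax=52+13=65
eax=65+17=82
esi=9+3=12
After step 24: eax = 82.

82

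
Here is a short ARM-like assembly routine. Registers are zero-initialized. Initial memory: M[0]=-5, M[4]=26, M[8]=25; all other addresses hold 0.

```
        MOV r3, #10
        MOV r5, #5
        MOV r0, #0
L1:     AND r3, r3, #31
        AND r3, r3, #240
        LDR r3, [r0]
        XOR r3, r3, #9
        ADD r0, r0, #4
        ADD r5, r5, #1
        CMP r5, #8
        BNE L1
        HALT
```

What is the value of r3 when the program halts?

r3=10
r5=5
r0=0
r3=10&31=10
r3=10&240=0
r3=M[0]=-5
r3=(-5)^9=-14
r0=0+4=4
r5=5+1=6
CMP r5, #8  (cmp 6,8)
BNE L1: taken
r3=(-14)&31=18
r3=18&240=16
r3=M[4]=26
r3=26^9=19
r0=4+4=8
r5=6+1=7
CMP r5, #8  (cmp 7,8)
BNE L1: taken
r3=19&31=19
r3=19&240=16
r3=M[8]=25
r3=25^9=16
r0=8+4=12
r5=7+1=8
CMP r5, #8  (cmp 8,8)
BNE L1: not taken
halt.

16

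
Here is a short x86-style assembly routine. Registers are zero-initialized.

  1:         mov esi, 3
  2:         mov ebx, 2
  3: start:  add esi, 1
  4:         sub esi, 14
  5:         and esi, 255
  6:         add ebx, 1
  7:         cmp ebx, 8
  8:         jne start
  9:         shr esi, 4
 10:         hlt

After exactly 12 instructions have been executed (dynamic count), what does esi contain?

233

mov esi, 3 → esi=3
mov ebx, 2 → ebx=2
add esi, 1 → esi=3+1=4
sub esi, 14 → esi=4-14=-10
and esi, 255 → esi=(-10)&255=246
add ebx, 1 → ebx=2+1=3
cmp ebx, 8  (cmp 3,8)
jne start: taken
add esi, 1 → esi=246+1=247
sub esi, 14 → esi=247-14=233
and esi, 255 → esi=233&255=233
add ebx, 1 → ebx=3+1=4
After step 12: esi = 233.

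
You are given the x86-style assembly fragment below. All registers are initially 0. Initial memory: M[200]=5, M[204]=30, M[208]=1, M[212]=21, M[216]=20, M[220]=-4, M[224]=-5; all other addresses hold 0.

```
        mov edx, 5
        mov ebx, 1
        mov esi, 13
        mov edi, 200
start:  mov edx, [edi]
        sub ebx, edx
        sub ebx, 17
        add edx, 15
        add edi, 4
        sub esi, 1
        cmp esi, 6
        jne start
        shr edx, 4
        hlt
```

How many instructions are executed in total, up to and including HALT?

62

edx=5
ebx=1
esi=13
edi=200
edx=M[200]=5
ebx=1-5=-4
ebx=(-4)-17=-21
edx=5+15=20
edi=200+4=204
esi=13-1=12
cmp esi, 6  (cmp 12,6)
jne start: taken
edx=M[204]=30
ebx=(-21)-30=-51
ebx=(-51)-17=-68
edx=30+15=45
edi=204+4=208
esi=12-1=11
cmp esi, 6  (cmp 11,6)
jne start: taken
edx=M[208]=1
ebx=(-68)-1=-69
ebx=(-69)-17=-86
edx=1+15=16
edi=208+4=212
esi=11-1=10
cmp esi, 6  (cmp 10,6)
jne start: taken
edx=M[212]=21
ebx=(-86)-21=-107
ebx=(-107)-17=-124
edx=21+15=36
edi=212+4=216
esi=10-1=9
cmp esi, 6  (cmp 9,6)
jne start: taken
edx=M[216]=20
ebx=(-124)-20=-144
ebx=(-144)-17=-161
edx=20+15=35
edi=216+4=220
esi=9-1=8
cmp esi, 6  (cmp 8,6)
jne start: taken
edx=M[220]=-4
ebx=(-161)-(-4)=-157
ebx=(-157)-17=-174
edx=(-4)+15=11
edi=220+4=224
esi=8-1=7
cmp esi, 6  (cmp 7,6)
jne start: taken
edx=M[224]=-5
ebx=(-174)-(-5)=-169
ebx=(-169)-17=-186
edx=(-5)+15=10
edi=224+4=228
esi=7-1=6
cmp esi, 6  (cmp 6,6)
jne start: not taken
edx=10>>4=0
halt.
Total executed instructions: 62.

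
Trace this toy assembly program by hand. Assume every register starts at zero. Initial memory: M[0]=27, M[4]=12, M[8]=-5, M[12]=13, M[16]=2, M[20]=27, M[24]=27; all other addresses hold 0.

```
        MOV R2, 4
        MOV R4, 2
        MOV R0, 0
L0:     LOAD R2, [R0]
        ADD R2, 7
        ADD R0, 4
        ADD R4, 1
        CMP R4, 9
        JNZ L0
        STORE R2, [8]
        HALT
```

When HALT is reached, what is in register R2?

34

R2=4
R4=2
R0=0
R2=M[0]=27
R2=27+7=34
R0=0+4=4
R4=2+1=3
CMP R4, 9  (cmp 3,9)
JNZ L0: taken
R2=M[4]=12
R2=12+7=19
R0=4+4=8
R4=3+1=4
CMP R4, 9  (cmp 4,9)
JNZ L0: taken
R2=M[8]=-5
R2=(-5)+7=2
R0=8+4=12
R4=4+1=5
CMP R4, 9  (cmp 5,9)
JNZ L0: taken
R2=M[12]=13
R2=13+7=20
R0=12+4=16
R4=5+1=6
CMP R4, 9  (cmp 6,9)
JNZ L0: taken
R2=M[16]=2
R2=2+7=9
R0=16+4=20
R4=6+1=7
CMP R4, 9  (cmp 7,9)
JNZ L0: taken
R2=M[20]=27
R2=27+7=34
R0=20+4=24
R4=7+1=8
CMP R4, 9  (cmp 8,9)
JNZ L0: taken
R2=M[24]=27
R2=27+7=34
R0=24+4=28
R4=8+1=9
CMP R4, 9  (cmp 9,9)
JNZ L0: not taken
STORE R2, [8] → M[8]=34
halt.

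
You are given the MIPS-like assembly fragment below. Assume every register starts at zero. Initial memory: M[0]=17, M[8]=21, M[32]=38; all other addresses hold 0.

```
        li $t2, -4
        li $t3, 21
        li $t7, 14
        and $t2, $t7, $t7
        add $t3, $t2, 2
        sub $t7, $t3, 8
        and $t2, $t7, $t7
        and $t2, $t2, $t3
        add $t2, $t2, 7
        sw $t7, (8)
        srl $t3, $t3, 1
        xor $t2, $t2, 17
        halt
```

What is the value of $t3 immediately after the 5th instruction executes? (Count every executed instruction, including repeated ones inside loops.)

16

li $t2, -4 → $t2=-4
li $t3, 21 → $t3=21
li $t7, 14 → $t7=14
and $t2, $t7, $t7 → $t2=14&14=14
add $t3, $t2, 2 → $t3=14+2=16
After step 5: $t3 = 16.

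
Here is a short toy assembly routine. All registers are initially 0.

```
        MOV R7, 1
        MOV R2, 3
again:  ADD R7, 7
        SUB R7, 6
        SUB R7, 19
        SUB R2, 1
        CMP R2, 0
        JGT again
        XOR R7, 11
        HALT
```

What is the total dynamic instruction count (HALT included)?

after MOV R7, 1: R7=1
after MOV R2, 3: R2=3
after ADD R7, 7: R7=1+7=8
after SUB R7, 6: R7=8-6=2
after SUB R7, 19: R7=2-19=-17
after SUB R2, 1: R2=3-1=2
CMP R2, 0  (cmp 2,0)
JGT again: taken
after ADD R7, 7: R7=(-17)+7=-10
after SUB R7, 6: R7=(-10)-6=-16
after SUB R7, 19: R7=(-16)-19=-35
after SUB R2, 1: R2=2-1=1
CMP R2, 0  (cmp 1,0)
JGT again: taken
after ADD R7, 7: R7=(-35)+7=-28
after SUB R7, 6: R7=(-28)-6=-34
after SUB R7, 19: R7=(-34)-19=-53
after SUB R2, 1: R2=1-1=0
CMP R2, 0  (cmp 0,0)
JGT again: not taken
after XOR R7, 11: R7=(-53)^11=-64
halt.
Total executed instructions: 22.

22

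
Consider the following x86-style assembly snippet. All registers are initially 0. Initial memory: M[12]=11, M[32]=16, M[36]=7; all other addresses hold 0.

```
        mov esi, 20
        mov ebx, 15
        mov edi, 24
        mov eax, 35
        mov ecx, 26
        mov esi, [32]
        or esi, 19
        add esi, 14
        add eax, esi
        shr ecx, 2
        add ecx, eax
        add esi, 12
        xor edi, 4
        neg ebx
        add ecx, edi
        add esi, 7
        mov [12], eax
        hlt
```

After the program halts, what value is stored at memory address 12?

68

esi=20
ebx=15
edi=24
eax=35
ecx=26
esi=M[32]=16
esi=16|19=19
esi=19+14=33
eax=35+33=68
ecx=26>>2=6
ecx=6+68=74
esi=33+12=45
edi=24^4=28
ebx=-(15)=-15
ecx=74+28=102
esi=45+7=52
mov [12], eax → M[12]=68
halt.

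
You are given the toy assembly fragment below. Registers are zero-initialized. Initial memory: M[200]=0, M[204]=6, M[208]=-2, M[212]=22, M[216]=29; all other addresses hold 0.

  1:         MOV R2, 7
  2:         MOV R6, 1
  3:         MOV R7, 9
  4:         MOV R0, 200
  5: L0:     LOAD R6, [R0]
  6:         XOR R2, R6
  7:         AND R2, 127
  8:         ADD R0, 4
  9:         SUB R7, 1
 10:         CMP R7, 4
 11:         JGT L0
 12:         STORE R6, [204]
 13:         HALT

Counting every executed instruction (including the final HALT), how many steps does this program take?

41

after MOV R2, 7: R2=7
after MOV R6, 1: R6=1
after MOV R7, 9: R7=9
after MOV R0, 200: R0=200
after LOAD R6, [R0]: R6=M[200]=0
after XOR R2, R6: R2=7^0=7
after AND R2, 127: R2=7&127=7
after ADD R0, 4: R0=200+4=204
after SUB R7, 1: R7=9-1=8
CMP R7, 4  (cmp 8,4)
JGT L0: taken
after LOAD R6, [R0]: R6=M[204]=6
after XOR R2, R6: R2=7^6=1
after AND R2, 127: R2=1&127=1
after ADD R0, 4: R0=204+4=208
after SUB R7, 1: R7=8-1=7
CMP R7, 4  (cmp 7,4)
JGT L0: taken
after LOAD R6, [R0]: R6=M[208]=-2
after XOR R2, R6: R2=1^(-2)=-1
after AND R2, 127: R2=(-1)&127=127
after ADD R0, 4: R0=208+4=212
after SUB R7, 1: R7=7-1=6
CMP R7, 4  (cmp 6,4)
JGT L0: taken
after LOAD R6, [R0]: R6=M[212]=22
after XOR R2, R6: R2=127^22=105
after AND R2, 127: R2=105&127=105
after ADD R0, 4: R0=212+4=216
after SUB R7, 1: R7=6-1=5
CMP R7, 4  (cmp 5,4)
JGT L0: taken
after LOAD R6, [R0]: R6=M[216]=29
after XOR R2, R6: R2=105^29=116
after AND R2, 127: R2=116&127=116
after ADD R0, 4: R0=216+4=220
after SUB R7, 1: R7=5-1=4
CMP R7, 4  (cmp 4,4)
JGT L0: not taken
STORE R6, [204] → M[204]=29
halt.
Total executed instructions: 41.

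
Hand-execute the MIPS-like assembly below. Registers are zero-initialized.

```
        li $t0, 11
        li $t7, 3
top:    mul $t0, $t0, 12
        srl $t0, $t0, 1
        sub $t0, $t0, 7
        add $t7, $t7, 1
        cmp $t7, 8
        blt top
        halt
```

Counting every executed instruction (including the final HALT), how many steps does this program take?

$t0=11
$t7=3
$t0=11*12=132
$t0=132>>1=66
$t0=66-7=59
$t7=3+1=4
cmp $t7, 8  (cmp 4,8)
blt top: taken
$t0=59*12=708
$t0=708>>1=354
$t0=354-7=347
$t7=4+1=5
cmp $t7, 8  (cmp 5,8)
blt top: taken
$t0=347*12=4164
$t0=4164>>1=2082
$t0=2082-7=2075
$t7=5+1=6
cmp $t7, 8  (cmp 6,8)
blt top: taken
$t0=2075*12=24900
$t0=24900>>1=12450
$t0=12450-7=12443
$t7=6+1=7
cmp $t7, 8  (cmp 7,8)
blt top: taken
$t0=12443*12=149316
$t0=149316>>1=74658
$t0=74658-7=74651
$t7=7+1=8
cmp $t7, 8  (cmp 8,8)
blt top: not taken
halt.
Total executed instructions: 33.

33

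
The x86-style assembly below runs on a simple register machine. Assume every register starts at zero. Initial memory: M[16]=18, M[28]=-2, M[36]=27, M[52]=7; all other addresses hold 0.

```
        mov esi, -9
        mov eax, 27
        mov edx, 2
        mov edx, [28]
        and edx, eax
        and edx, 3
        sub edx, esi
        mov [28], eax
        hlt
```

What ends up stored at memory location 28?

mov esi, -9 → esi=-9
mov eax, 27 → eax=27
mov edx, 2 → edx=2
mov edx, [28] → edx=M[28]=-2
and edx, eax → edx=(-2)&27=26
and edx, 3 → edx=26&3=2
sub edx, esi → edx=2-(-9)=11
mov [28], eax → M[28]=27
halt.

27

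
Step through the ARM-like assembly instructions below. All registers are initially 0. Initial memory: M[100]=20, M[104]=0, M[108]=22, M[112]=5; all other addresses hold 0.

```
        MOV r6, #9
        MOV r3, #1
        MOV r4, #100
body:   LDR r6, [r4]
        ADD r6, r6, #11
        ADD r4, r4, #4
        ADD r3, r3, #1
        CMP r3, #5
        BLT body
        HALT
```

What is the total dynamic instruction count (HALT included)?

after MOV r6, #9: r6=9
after MOV r3, #1: r3=1
after MOV r4, #100: r4=100
after LDR r6, [r4]: r6=M[100]=20
after ADD r6, r6, #11: r6=20+11=31
after ADD r4, r4, #4: r4=100+4=104
after ADD r3, r3, #1: r3=1+1=2
CMP r3, #5  (cmp 2,5)
BLT body: taken
after LDR r6, [r4]: r6=M[104]=0
after ADD r6, r6, #11: r6=0+11=11
after ADD r4, r4, #4: r4=104+4=108
after ADD r3, r3, #1: r3=2+1=3
CMP r3, #5  (cmp 3,5)
BLT body: taken
after LDR r6, [r4]: r6=M[108]=22
after ADD r6, r6, #11: r6=22+11=33
after ADD r4, r4, #4: r4=108+4=112
after ADD r3, r3, #1: r3=3+1=4
CMP r3, #5  (cmp 4,5)
BLT body: taken
after LDR r6, [r4]: r6=M[112]=5
after ADD r6, r6, #11: r6=5+11=16
after ADD r4, r4, #4: r4=112+4=116
after ADD r3, r3, #1: r3=4+1=5
CMP r3, #5  (cmp 5,5)
BLT body: not taken
halt.
Total executed instructions: 28.

28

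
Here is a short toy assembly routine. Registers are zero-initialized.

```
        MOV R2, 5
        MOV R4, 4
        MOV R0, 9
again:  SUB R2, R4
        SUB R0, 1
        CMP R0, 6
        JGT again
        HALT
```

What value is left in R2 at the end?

-7

R2=5
R4=4
R0=9
R2=5-4=1
R0=9-1=8
CMP R0, 6  (cmp 8,6)
JGT again: taken
R2=1-4=-3
R0=8-1=7
CMP R0, 6  (cmp 7,6)
JGT again: taken
R2=(-3)-4=-7
R0=7-1=6
CMP R0, 6  (cmp 6,6)
JGT again: not taken
halt.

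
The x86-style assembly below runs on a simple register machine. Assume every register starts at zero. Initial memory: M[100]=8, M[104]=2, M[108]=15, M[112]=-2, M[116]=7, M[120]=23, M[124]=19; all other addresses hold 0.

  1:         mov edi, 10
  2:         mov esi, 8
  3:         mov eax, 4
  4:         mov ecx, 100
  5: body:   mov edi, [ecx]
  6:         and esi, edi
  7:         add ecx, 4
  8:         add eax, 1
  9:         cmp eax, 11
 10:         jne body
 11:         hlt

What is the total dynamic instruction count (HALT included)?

47

mov edi, 10 → edi=10
mov esi, 8 → esi=8
mov eax, 4 → eax=4
mov ecx, 100 → ecx=100
mov edi, [ecx] → edi=M[100]=8
and esi, edi → esi=8&8=8
add ecx, 4 → ecx=100+4=104
add eax, 1 → eax=4+1=5
cmp eax, 11  (cmp 5,11)
jne body: taken
mov edi, [ecx] → edi=M[104]=2
and esi, edi → esi=8&2=0
add ecx, 4 → ecx=104+4=108
add eax, 1 → eax=5+1=6
cmp eax, 11  (cmp 6,11)
jne body: taken
mov edi, [ecx] → edi=M[108]=15
and esi, edi → esi=0&15=0
add ecx, 4 → ecx=108+4=112
add eax, 1 → eax=6+1=7
cmp eax, 11  (cmp 7,11)
jne body: taken
mov edi, [ecx] → edi=M[112]=-2
and esi, edi → esi=0&(-2)=0
add ecx, 4 → ecx=112+4=116
add eax, 1 → eax=7+1=8
cmp eax, 11  (cmp 8,11)
jne body: taken
mov edi, [ecx] → edi=M[116]=7
and esi, edi → esi=0&7=0
add ecx, 4 → ecx=116+4=120
add eax, 1 → eax=8+1=9
cmp eax, 11  (cmp 9,11)
jne body: taken
mov edi, [ecx] → edi=M[120]=23
and esi, edi → esi=0&23=0
add ecx, 4 → ecx=120+4=124
add eax, 1 → eax=9+1=10
cmp eax, 11  (cmp 10,11)
jne body: taken
mov edi, [ecx] → edi=M[124]=19
and esi, edi → esi=0&19=0
add ecx, 4 → ecx=124+4=128
add eax, 1 → eax=10+1=11
cmp eax, 11  (cmp 11,11)
jne body: not taken
halt.
Total executed instructions: 47.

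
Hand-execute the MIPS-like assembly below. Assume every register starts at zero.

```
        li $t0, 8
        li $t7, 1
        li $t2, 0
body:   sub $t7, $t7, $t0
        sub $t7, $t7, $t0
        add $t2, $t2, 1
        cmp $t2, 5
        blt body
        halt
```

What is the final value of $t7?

after li $t0, 8: $t0=8
after li $t7, 1: $t7=1
after li $t2, 0: $t2=0
after sub $t7, $t7, $t0: $t7=1-8=-7
after sub $t7, $t7, $t0: $t7=(-7)-8=-15
after add $t2, $t2, 1: $t2=0+1=1
cmp $t2, 5  (cmp 1,5)
blt body: taken
after sub $t7, $t7, $t0: $t7=(-15)-8=-23
after sub $t7, $t7, $t0: $t7=(-23)-8=-31
after add $t2, $t2, 1: $t2=1+1=2
cmp $t2, 5  (cmp 2,5)
blt body: taken
after sub $t7, $t7, $t0: $t7=(-31)-8=-39
after sub $t7, $t7, $t0: $t7=(-39)-8=-47
after add $t2, $t2, 1: $t2=2+1=3
cmp $t2, 5  (cmp 3,5)
blt body: taken
after sub $t7, $t7, $t0: $t7=(-47)-8=-55
after sub $t7, $t7, $t0: $t7=(-55)-8=-63
after add $t2, $t2, 1: $t2=3+1=4
cmp $t2, 5  (cmp 4,5)
blt body: taken
after sub $t7, $t7, $t0: $t7=(-63)-8=-71
after sub $t7, $t7, $t0: $t7=(-71)-8=-79
after add $t2, $t2, 1: $t2=4+1=5
cmp $t2, 5  (cmp 5,5)
blt body: not taken
halt.

-79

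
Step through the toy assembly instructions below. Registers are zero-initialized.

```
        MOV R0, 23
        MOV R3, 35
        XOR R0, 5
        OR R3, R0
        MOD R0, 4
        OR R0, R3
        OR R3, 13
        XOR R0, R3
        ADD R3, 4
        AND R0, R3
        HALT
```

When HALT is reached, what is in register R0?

0

R0=23
R3=35
R0=23^5=18
R3=35|18=51
R0=18%4=2
R0=2|51=51
R3=51|13=63
R0=51^63=12
R3=63+4=67
R0=12&67=0
halt.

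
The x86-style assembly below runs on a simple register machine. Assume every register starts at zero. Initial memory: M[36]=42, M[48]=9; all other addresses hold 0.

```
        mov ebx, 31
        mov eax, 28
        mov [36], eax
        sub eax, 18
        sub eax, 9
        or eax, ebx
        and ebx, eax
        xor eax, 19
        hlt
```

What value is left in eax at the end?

12

mov ebx, 31 → ebx=31
mov eax, 28 → eax=28
mov [36], eax → M[36]=28
sub eax, 18 → eax=28-18=10
sub eax, 9 → eax=10-9=1
or eax, ebx → eax=1|31=31
and ebx, eax → ebx=31&31=31
xor eax, 19 → eax=31^19=12
halt.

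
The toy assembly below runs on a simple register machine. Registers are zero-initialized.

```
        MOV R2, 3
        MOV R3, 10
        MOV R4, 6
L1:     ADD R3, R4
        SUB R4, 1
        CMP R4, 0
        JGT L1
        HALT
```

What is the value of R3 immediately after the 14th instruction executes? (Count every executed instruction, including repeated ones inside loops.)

25

MOV R2, 3 → R2=3
MOV R3, 10 → R3=10
MOV R4, 6 → R4=6
ADD R3, R4 → R3=10+6=16
SUB R4, 1 → R4=6-1=5
CMP R4, 0  (cmp 5,0)
JGT L1: taken
ADD R3, R4 → R3=16+5=21
SUB R4, 1 → R4=5-1=4
CMP R4, 0  (cmp 4,0)
JGT L1: taken
ADD R3, R4 → R3=21+4=25
SUB R4, 1 → R4=4-1=3
CMP R4, 0  (cmp 3,0)
After step 14: R3 = 25.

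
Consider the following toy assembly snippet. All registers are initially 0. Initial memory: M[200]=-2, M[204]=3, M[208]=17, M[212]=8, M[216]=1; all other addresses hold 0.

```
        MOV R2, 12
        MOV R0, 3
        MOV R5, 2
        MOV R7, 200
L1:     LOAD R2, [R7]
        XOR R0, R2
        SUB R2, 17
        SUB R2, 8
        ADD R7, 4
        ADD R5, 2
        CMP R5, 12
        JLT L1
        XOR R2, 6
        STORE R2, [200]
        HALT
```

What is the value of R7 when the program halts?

220

after MOV R2, 12: R2=12
after MOV R0, 3: R0=3
after MOV R5, 2: R5=2
after MOV R7, 200: R7=200
after LOAD R2, [R7]: R2=M[200]=-2
after XOR R0, R2: R0=3^(-2)=-3
after SUB R2, 17: R2=(-2)-17=-19
after SUB R2, 8: R2=(-19)-8=-27
after ADD R7, 4: R7=200+4=204
after ADD R5, 2: R5=2+2=4
CMP R5, 12  (cmp 4,12)
JLT L1: taken
after LOAD R2, [R7]: R2=M[204]=3
after XOR R0, R2: R0=(-3)^3=-2
after SUB R2, 17: R2=3-17=-14
after SUB R2, 8: R2=(-14)-8=-22
after ADD R7, 4: R7=204+4=208
after ADD R5, 2: R5=4+2=6
CMP R5, 12  (cmp 6,12)
JLT L1: taken
after LOAD R2, [R7]: R2=M[208]=17
after XOR R0, R2: R0=(-2)^17=-17
after SUB R2, 17: R2=17-17=0
after SUB R2, 8: R2=0-8=-8
after ADD R7, 4: R7=208+4=212
after ADD R5, 2: R5=6+2=8
CMP R5, 12  (cmp 8,12)
JLT L1: taken
after LOAD R2, [R7]: R2=M[212]=8
after XOR R0, R2: R0=(-17)^8=-25
after SUB R2, 17: R2=8-17=-9
after SUB R2, 8: R2=(-9)-8=-17
after ADD R7, 4: R7=212+4=216
after ADD R5, 2: R5=8+2=10
CMP R5, 12  (cmp 10,12)
JLT L1: taken
after LOAD R2, [R7]: R2=M[216]=1
after XOR R0, R2: R0=(-25)^1=-26
after SUB R2, 17: R2=1-17=-16
after SUB R2, 8: R2=(-16)-8=-24
after ADD R7, 4: R7=216+4=220
after ADD R5, 2: R5=10+2=12
CMP R5, 12  (cmp 12,12)
JLT L1: not taken
after XOR R2, 6: R2=(-24)^6=-18
STORE R2, [200] → M[200]=-18
halt.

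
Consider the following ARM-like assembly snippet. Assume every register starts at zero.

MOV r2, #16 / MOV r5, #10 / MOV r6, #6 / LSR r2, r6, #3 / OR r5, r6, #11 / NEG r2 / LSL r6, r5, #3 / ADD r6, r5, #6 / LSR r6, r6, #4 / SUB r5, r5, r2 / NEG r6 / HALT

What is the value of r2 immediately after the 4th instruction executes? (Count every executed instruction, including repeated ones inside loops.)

r2=16
r5=10
r6=6
r2=6>>3=0
After step 4: r2 = 0.

0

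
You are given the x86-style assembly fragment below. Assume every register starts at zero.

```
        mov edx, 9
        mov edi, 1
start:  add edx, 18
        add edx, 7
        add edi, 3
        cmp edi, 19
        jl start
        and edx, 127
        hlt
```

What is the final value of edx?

31

after mov edx, 9: edx=9
after mov edi, 1: edi=1
after add edx, 18: edx=9+18=27
after add edx, 7: edx=27+7=34
after add edi, 3: edi=1+3=4
cmp edi, 19  (cmp 4,19)
jl start: taken
after add edx, 18: edx=34+18=52
after add edx, 7: edx=52+7=59
after add edi, 3: edi=4+3=7
cmp edi, 19  (cmp 7,19)
jl start: taken
after add edx, 18: edx=59+18=77
after add edx, 7: edx=77+7=84
after add edi, 3: edi=7+3=10
cmp edi, 19  (cmp 10,19)
jl start: taken
after add edx, 18: edx=84+18=102
after add edx, 7: edx=102+7=109
after add edi, 3: edi=10+3=13
cmp edi, 19  (cmp 13,19)
jl start: taken
after add edx, 18: edx=109+18=127
after add edx, 7: edx=127+7=134
after add edi, 3: edi=13+3=16
cmp edi, 19  (cmp 16,19)
jl start: taken
after add edx, 18: edx=134+18=152
after add edx, 7: edx=152+7=159
after add edi, 3: edi=16+3=19
cmp edi, 19  (cmp 19,19)
jl start: not taken
after and edx, 127: edx=159&127=31
halt.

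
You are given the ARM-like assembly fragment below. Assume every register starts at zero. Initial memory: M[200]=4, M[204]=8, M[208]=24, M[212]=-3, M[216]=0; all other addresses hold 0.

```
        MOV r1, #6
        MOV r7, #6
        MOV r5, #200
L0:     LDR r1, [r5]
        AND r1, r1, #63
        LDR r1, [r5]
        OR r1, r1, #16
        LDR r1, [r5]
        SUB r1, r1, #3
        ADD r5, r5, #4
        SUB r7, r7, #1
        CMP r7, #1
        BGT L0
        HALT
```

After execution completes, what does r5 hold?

220

MOV r1, #6 → r1=6
MOV r7, #6 → r7=6
MOV r5, #200 → r5=200
LDR r1, [r5] → r1=M[200]=4
AND r1, r1, #63 → r1=4&63=4
LDR r1, [r5] → r1=M[200]=4
OR r1, r1, #16 → r1=4|16=20
LDR r1, [r5] → r1=M[200]=4
SUB r1, r1, #3 → r1=4-3=1
ADD r5, r5, #4 → r5=200+4=204
SUB r7, r7, #1 → r7=6-1=5
CMP r7, #1  (cmp 5,1)
BGT L0: taken
LDR r1, [r5] → r1=M[204]=8
AND r1, r1, #63 → r1=8&63=8
LDR r1, [r5] → r1=M[204]=8
OR r1, r1, #16 → r1=8|16=24
LDR r1, [r5] → r1=M[204]=8
SUB r1, r1, #3 → r1=8-3=5
ADD r5, r5, #4 → r5=204+4=208
SUB r7, r7, #1 → r7=5-1=4
CMP r7, #1  (cmp 4,1)
BGT L0: taken
LDR r1, [r5] → r1=M[208]=24
AND r1, r1, #63 → r1=24&63=24
LDR r1, [r5] → r1=M[208]=24
OR r1, r1, #16 → r1=24|16=24
LDR r1, [r5] → r1=M[208]=24
SUB r1, r1, #3 → r1=24-3=21
ADD r5, r5, #4 → r5=208+4=212
SUB r7, r7, #1 → r7=4-1=3
CMP r7, #1  (cmp 3,1)
BGT L0: taken
LDR r1, [r5] → r1=M[212]=-3
AND r1, r1, #63 → r1=(-3)&63=61
LDR r1, [r5] → r1=M[212]=-3
OR r1, r1, #16 → r1=(-3)|16=-3
LDR r1, [r5] → r1=M[212]=-3
SUB r1, r1, #3 → r1=(-3)-3=-6
ADD r5, r5, #4 → r5=212+4=216
SUB r7, r7, #1 → r7=3-1=2
CMP r7, #1  (cmp 2,1)
BGT L0: taken
LDR r1, [r5] → r1=M[216]=0
AND r1, r1, #63 → r1=0&63=0
LDR r1, [r5] → r1=M[216]=0
OR r1, r1, #16 → r1=0|16=16
LDR r1, [r5] → r1=M[216]=0
SUB r1, r1, #3 → r1=0-3=-3
ADD r5, r5, #4 → r5=216+4=220
SUB r7, r7, #1 → r7=2-1=1
CMP r7, #1  (cmp 1,1)
BGT L0: not taken
halt.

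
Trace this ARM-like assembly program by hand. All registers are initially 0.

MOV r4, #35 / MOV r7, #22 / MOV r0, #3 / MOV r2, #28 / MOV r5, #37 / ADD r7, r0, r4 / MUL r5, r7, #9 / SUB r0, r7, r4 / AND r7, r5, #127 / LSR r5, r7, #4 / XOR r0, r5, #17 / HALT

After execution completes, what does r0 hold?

20

r4=35
r7=22
r0=3
r2=28
r5=37
r7=3+35=38
r5=38*9=342
r0=38-35=3
r7=342&127=86
r5=86>>4=5
r0=5^17=20
halt.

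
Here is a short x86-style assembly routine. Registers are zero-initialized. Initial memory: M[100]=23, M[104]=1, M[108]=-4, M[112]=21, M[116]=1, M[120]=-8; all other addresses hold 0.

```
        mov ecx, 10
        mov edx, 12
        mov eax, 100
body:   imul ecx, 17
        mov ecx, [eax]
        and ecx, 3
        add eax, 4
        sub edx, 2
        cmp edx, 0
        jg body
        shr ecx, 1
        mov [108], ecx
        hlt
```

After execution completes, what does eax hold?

124

after mov ecx, 10: ecx=10
after mov edx, 12: edx=12
after mov eax, 100: eax=100
after imul ecx, 17: ecx=10*17=170
after mov ecx, [eax]: ecx=M[100]=23
after and ecx, 3: ecx=23&3=3
after add eax, 4: eax=100+4=104
after sub edx, 2: edx=12-2=10
cmp edx, 0  (cmp 10,0)
jg body: taken
after imul ecx, 17: ecx=3*17=51
after mov ecx, [eax]: ecx=M[104]=1
after and ecx, 3: ecx=1&3=1
after add eax, 4: eax=104+4=108
after sub edx, 2: edx=10-2=8
cmp edx, 0  (cmp 8,0)
jg body: taken
after imul ecx, 17: ecx=1*17=17
after mov ecx, [eax]: ecx=M[108]=-4
after and ecx, 3: ecx=(-4)&3=0
after add eax, 4: eax=108+4=112
after sub edx, 2: edx=8-2=6
cmp edx, 0  (cmp 6,0)
jg body: taken
after imul ecx, 17: ecx=0*17=0
after mov ecx, [eax]: ecx=M[112]=21
after and ecx, 3: ecx=21&3=1
after add eax, 4: eax=112+4=116
after sub edx, 2: edx=6-2=4
cmp edx, 0  (cmp 4,0)
jg body: taken
after imul ecx, 17: ecx=1*17=17
after mov ecx, [eax]: ecx=M[116]=1
after and ecx, 3: ecx=1&3=1
after add eax, 4: eax=116+4=120
after sub edx, 2: edx=4-2=2
cmp edx, 0  (cmp 2,0)
jg body: taken
after imul ecx, 17: ecx=1*17=17
after mov ecx, [eax]: ecx=M[120]=-8
after and ecx, 3: ecx=(-8)&3=0
after add eax, 4: eax=120+4=124
after sub edx, 2: edx=2-2=0
cmp edx, 0  (cmp 0,0)
jg body: not taken
after shr ecx, 1: ecx=0>>1=0
mov [108], ecx → M[108]=0
halt.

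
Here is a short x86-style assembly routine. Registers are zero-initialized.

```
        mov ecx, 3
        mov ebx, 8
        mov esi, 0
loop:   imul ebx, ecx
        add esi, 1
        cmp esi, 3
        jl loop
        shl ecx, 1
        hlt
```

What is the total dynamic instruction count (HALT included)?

ecx=3
ebx=8
esi=0
ebx=8*3=24
esi=0+1=1
cmp esi, 3  (cmp 1,3)
jl loop: taken
ebx=24*3=72
esi=1+1=2
cmp esi, 3  (cmp 2,3)
jl loop: taken
ebx=72*3=216
esi=2+1=3
cmp esi, 3  (cmp 3,3)
jl loop: not taken
ecx=3<<1=6
halt.
Total executed instructions: 17.

17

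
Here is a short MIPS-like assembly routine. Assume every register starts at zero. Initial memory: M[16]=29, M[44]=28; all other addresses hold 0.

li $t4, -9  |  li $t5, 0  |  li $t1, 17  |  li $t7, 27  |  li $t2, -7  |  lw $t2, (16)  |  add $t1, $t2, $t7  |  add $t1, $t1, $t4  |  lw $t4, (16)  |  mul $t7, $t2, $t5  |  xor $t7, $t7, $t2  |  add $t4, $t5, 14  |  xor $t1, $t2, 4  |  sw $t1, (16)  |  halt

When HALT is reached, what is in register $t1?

25

after li $t4, -9: $t4=-9
after li $t5, 0: $t5=0
after li $t1, 17: $t1=17
after li $t7, 27: $t7=27
after li $t2, -7: $t2=-7
after lw $t2, (16): $t2=M[16]=29
after add $t1, $t2, $t7: $t1=29+27=56
after add $t1, $t1, $t4: $t1=56+(-9)=47
after lw $t4, (16): $t4=M[16]=29
after mul $t7, $t2, $t5: $t7=29*0=0
after xor $t7, $t7, $t2: $t7=0^29=29
after add $t4, $t5, 14: $t4=0+14=14
after xor $t1, $t2, 4: $t1=29^4=25
sw $t1, (16) → M[16]=25
halt.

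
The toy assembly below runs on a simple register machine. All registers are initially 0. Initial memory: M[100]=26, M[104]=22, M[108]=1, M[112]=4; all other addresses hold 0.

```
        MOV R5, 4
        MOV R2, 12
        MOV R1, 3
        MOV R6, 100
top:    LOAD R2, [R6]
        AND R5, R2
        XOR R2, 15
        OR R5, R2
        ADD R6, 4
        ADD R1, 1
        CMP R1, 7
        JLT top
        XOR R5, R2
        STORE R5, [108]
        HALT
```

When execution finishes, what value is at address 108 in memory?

after MOV R5, 4: R5=4
after MOV R2, 12: R2=12
after MOV R1, 3: R1=3
after MOV R6, 100: R6=100
after LOAD R2, [R6]: R2=M[100]=26
after AND R5, R2: R5=4&26=0
after XOR R2, 15: R2=26^15=21
after OR R5, R2: R5=0|21=21
after ADD R6, 4: R6=100+4=104
after ADD R1, 1: R1=3+1=4
CMP R1, 7  (cmp 4,7)
JLT top: taken
after LOAD R2, [R6]: R2=M[104]=22
after AND R5, R2: R5=21&22=20
after XOR R2, 15: R2=22^15=25
after OR R5, R2: R5=20|25=29
after ADD R6, 4: R6=104+4=108
after ADD R1, 1: R1=4+1=5
CMP R1, 7  (cmp 5,7)
JLT top: taken
after LOAD R2, [R6]: R2=M[108]=1
after AND R5, R2: R5=29&1=1
after XOR R2, 15: R2=1^15=14
after OR R5, R2: R5=1|14=15
after ADD R6, 4: R6=108+4=112
after ADD R1, 1: R1=5+1=6
CMP R1, 7  (cmp 6,7)
JLT top: taken
after LOAD R2, [R6]: R2=M[112]=4
after AND R5, R2: R5=15&4=4
after XOR R2, 15: R2=4^15=11
after OR R5, R2: R5=4|11=15
after ADD R6, 4: R6=112+4=116
after ADD R1, 1: R1=6+1=7
CMP R1, 7  (cmp 7,7)
JLT top: not taken
after XOR R5, R2: R5=15^11=4
STORE R5, [108] → M[108]=4
halt.

4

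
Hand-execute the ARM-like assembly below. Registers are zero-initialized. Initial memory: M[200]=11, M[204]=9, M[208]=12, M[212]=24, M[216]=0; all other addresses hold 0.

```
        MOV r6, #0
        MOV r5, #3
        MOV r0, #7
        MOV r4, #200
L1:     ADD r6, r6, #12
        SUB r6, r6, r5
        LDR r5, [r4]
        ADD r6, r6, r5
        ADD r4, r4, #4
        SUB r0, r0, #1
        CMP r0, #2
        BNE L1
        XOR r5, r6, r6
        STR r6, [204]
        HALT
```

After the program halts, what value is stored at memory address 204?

r6=0
r5=3
r0=7
r4=200
r6=0+12=12
r6=12-3=9
r5=M[200]=11
r6=9+11=20
r4=200+4=204
r0=7-1=6
CMP r0, #2  (cmp 6,2)
BNE L1: taken
r6=20+12=32
r6=32-11=21
r5=M[204]=9
r6=21+9=30
r4=204+4=208
r0=6-1=5
CMP r0, #2  (cmp 5,2)
BNE L1: taken
r6=30+12=42
r6=42-9=33
r5=M[208]=12
r6=33+12=45
r4=208+4=212
r0=5-1=4
CMP r0, #2  (cmp 4,2)
BNE L1: taken
r6=45+12=57
r6=57-12=45
r5=M[212]=24
r6=45+24=69
r4=212+4=216
r0=4-1=3
CMP r0, #2  (cmp 3,2)
BNE L1: taken
r6=69+12=81
r6=81-24=57
r5=M[216]=0
r6=57+0=57
r4=216+4=220
r0=3-1=2
CMP r0, #2  (cmp 2,2)
BNE L1: not taken
r5=57^57=0
STR r6, [204] → M[204]=57
halt.

57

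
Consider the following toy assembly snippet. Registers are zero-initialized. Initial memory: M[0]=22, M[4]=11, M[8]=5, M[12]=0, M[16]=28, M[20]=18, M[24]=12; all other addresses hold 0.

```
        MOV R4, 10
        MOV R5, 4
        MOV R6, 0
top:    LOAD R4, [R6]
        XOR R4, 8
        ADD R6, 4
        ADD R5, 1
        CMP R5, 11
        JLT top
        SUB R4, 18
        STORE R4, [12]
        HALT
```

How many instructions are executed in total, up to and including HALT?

48

R4=10
R5=4
R6=0
R4=M[0]=22
R4=22^8=30
R6=0+4=4
R5=4+1=5
CMP R5, 11  (cmp 5,11)
JLT top: taken
R4=M[4]=11
R4=11^8=3
R6=4+4=8
R5=5+1=6
CMP R5, 11  (cmp 6,11)
JLT top: taken
R4=M[8]=5
R4=5^8=13
R6=8+4=12
R5=6+1=7
CMP R5, 11  (cmp 7,11)
JLT top: taken
R4=M[12]=0
R4=0^8=8
R6=12+4=16
R5=7+1=8
CMP R5, 11  (cmp 8,11)
JLT top: taken
R4=M[16]=28
R4=28^8=20
R6=16+4=20
R5=8+1=9
CMP R5, 11  (cmp 9,11)
JLT top: taken
R4=M[20]=18
R4=18^8=26
R6=20+4=24
R5=9+1=10
CMP R5, 11  (cmp 10,11)
JLT top: taken
R4=M[24]=12
R4=12^8=4
R6=24+4=28
R5=10+1=11
CMP R5, 11  (cmp 11,11)
JLT top: not taken
R4=4-18=-14
STORE R4, [12] → M[12]=-14
halt.
Total executed instructions: 48.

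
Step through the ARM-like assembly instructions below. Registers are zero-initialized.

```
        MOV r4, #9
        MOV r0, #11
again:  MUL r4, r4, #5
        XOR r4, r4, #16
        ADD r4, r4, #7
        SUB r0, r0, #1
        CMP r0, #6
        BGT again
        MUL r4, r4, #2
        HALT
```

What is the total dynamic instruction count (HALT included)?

34

after MOV r4, #9: r4=9
after MOV r0, #11: r0=11
after MUL r4, r4, #5: r4=9*5=45
after XOR r4, r4, #16: r4=45^16=61
after ADD r4, r4, #7: r4=61+7=68
after SUB r0, r0, #1: r0=11-1=10
CMP r0, #6  (cmp 10,6)
BGT again: taken
after MUL r4, r4, #5: r4=68*5=340
after XOR r4, r4, #16: r4=340^16=324
after ADD r4, r4, #7: r4=324+7=331
after SUB r0, r0, #1: r0=10-1=9
CMP r0, #6  (cmp 9,6)
BGT again: taken
after MUL r4, r4, #5: r4=331*5=1655
after XOR r4, r4, #16: r4=1655^16=1639
after ADD r4, r4, #7: r4=1639+7=1646
after SUB r0, r0, #1: r0=9-1=8
CMP r0, #6  (cmp 8,6)
BGT again: taken
after MUL r4, r4, #5: r4=1646*5=8230
after XOR r4, r4, #16: r4=8230^16=8246
after ADD r4, r4, #7: r4=8246+7=8253
after SUB r0, r0, #1: r0=8-1=7
CMP r0, #6  (cmp 7,6)
BGT again: taken
after MUL r4, r4, #5: r4=8253*5=41265
after XOR r4, r4, #16: r4=41265^16=41249
after ADD r4, r4, #7: r4=41249+7=41256
after SUB r0, r0, #1: r0=7-1=6
CMP r0, #6  (cmp 6,6)
BGT again: not taken
after MUL r4, r4, #2: r4=41256*2=82512
halt.
Total executed instructions: 34.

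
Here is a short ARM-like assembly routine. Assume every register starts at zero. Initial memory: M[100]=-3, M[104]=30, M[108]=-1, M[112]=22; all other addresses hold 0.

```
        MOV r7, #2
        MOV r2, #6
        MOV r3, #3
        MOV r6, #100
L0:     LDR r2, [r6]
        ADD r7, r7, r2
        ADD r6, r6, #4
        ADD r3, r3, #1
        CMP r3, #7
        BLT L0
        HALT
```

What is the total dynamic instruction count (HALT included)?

29

MOV r7, #2 → r7=2
MOV r2, #6 → r2=6
MOV r3, #3 → r3=3
MOV r6, #100 → r6=100
LDR r2, [r6] → r2=M[100]=-3
ADD r7, r7, r2 → r7=2+(-3)=-1
ADD r6, r6, #4 → r6=100+4=104
ADD r3, r3, #1 → r3=3+1=4
CMP r3, #7  (cmp 4,7)
BLT L0: taken
LDR r2, [r6] → r2=M[104]=30
ADD r7, r7, r2 → r7=(-1)+30=29
ADD r6, r6, #4 → r6=104+4=108
ADD r3, r3, #1 → r3=4+1=5
CMP r3, #7  (cmp 5,7)
BLT L0: taken
LDR r2, [r6] → r2=M[108]=-1
ADD r7, r7, r2 → r7=29+(-1)=28
ADD r6, r6, #4 → r6=108+4=112
ADD r3, r3, #1 → r3=5+1=6
CMP r3, #7  (cmp 6,7)
BLT L0: taken
LDR r2, [r6] → r2=M[112]=22
ADD r7, r7, r2 → r7=28+22=50
ADD r6, r6, #4 → r6=112+4=116
ADD r3, r3, #1 → r3=6+1=7
CMP r3, #7  (cmp 7,7)
BLT L0: not taken
halt.
Total executed instructions: 29.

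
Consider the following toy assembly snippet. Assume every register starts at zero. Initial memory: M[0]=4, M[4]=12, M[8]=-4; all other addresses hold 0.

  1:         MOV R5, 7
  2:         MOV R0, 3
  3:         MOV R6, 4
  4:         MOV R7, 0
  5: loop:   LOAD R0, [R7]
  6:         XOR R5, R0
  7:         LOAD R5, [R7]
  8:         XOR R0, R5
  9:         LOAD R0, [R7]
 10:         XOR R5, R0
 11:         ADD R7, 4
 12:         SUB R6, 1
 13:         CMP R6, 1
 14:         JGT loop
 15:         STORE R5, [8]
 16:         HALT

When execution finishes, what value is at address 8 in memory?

after MOV R5, 7: R5=7
after MOV R0, 3: R0=3
after MOV R6, 4: R6=4
after MOV R7, 0: R7=0
after LOAD R0, [R7]: R0=M[0]=4
after XOR R5, R0: R5=7^4=3
after LOAD R5, [R7]: R5=M[0]=4
after XOR R0, R5: R0=4^4=0
after LOAD R0, [R7]: R0=M[0]=4
after XOR R5, R0: R5=4^4=0
after ADD R7, 4: R7=0+4=4
after SUB R6, 1: R6=4-1=3
CMP R6, 1  (cmp 3,1)
JGT loop: taken
after LOAD R0, [R7]: R0=M[4]=12
after XOR R5, R0: R5=0^12=12
after LOAD R5, [R7]: R5=M[4]=12
after XOR R0, R5: R0=12^12=0
after LOAD R0, [R7]: R0=M[4]=12
after XOR R5, R0: R5=12^12=0
after ADD R7, 4: R7=4+4=8
after SUB R6, 1: R6=3-1=2
CMP R6, 1  (cmp 2,1)
JGT loop: taken
after LOAD R0, [R7]: R0=M[8]=-4
after XOR R5, R0: R5=0^(-4)=-4
after LOAD R5, [R7]: R5=M[8]=-4
after XOR R0, R5: R0=(-4)^(-4)=0
after LOAD R0, [R7]: R0=M[8]=-4
after XOR R5, R0: R5=(-4)^(-4)=0
after ADD R7, 4: R7=8+4=12
after SUB R6, 1: R6=2-1=1
CMP R6, 1  (cmp 1,1)
JGT loop: not taken
STORE R5, [8] → M[8]=0
halt.

0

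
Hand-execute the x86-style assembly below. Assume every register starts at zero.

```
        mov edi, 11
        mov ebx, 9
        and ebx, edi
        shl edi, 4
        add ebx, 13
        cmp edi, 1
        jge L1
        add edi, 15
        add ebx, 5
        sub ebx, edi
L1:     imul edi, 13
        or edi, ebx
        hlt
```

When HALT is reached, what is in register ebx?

after mov edi, 11: edi=11
after mov ebx, 9: ebx=9
after and ebx, edi: ebx=9&11=9
after shl edi, 4: edi=11<<4=176
after add ebx, 13: ebx=9+13=22
cmp edi, 1  (cmp 176,1)
jge L1: taken
after imul edi, 13: edi=176*13=2288
after or edi, ebx: edi=2288|22=2294
halt.

22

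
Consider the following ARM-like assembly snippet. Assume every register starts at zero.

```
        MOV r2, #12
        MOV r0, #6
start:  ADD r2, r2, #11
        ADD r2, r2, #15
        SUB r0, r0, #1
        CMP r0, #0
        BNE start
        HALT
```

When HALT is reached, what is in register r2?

168

MOV r2, #12 → r2=12
MOV r0, #6 → r0=6
ADD r2, r2, #11 → r2=12+11=23
ADD r2, r2, #15 → r2=23+15=38
SUB r0, r0, #1 → r0=6-1=5
CMP r0, #0  (cmp 5,0)
BNE start: taken
ADD r2, r2, #11 → r2=38+11=49
ADD r2, r2, #15 → r2=49+15=64
SUB r0, r0, #1 → r0=5-1=4
CMP r0, #0  (cmp 4,0)
BNE start: taken
ADD r2, r2, #11 → r2=64+11=75
ADD r2, r2, #15 → r2=75+15=90
SUB r0, r0, #1 → r0=4-1=3
CMP r0, #0  (cmp 3,0)
BNE start: taken
ADD r2, r2, #11 → r2=90+11=101
ADD r2, r2, #15 → r2=101+15=116
SUB r0, r0, #1 → r0=3-1=2
CMP r0, #0  (cmp 2,0)
BNE start: taken
ADD r2, r2, #11 → r2=116+11=127
ADD r2, r2, #15 → r2=127+15=142
SUB r0, r0, #1 → r0=2-1=1
CMP r0, #0  (cmp 1,0)
BNE start: taken
ADD r2, r2, #11 → r2=142+11=153
ADD r2, r2, #15 → r2=153+15=168
SUB r0, r0, #1 → r0=1-1=0
CMP r0, #0  (cmp 0,0)
BNE start: not taken
halt.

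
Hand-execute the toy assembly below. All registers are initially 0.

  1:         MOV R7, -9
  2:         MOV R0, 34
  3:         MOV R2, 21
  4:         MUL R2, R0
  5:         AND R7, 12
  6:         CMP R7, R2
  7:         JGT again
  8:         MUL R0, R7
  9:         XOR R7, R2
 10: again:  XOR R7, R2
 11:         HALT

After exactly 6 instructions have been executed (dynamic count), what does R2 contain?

714

after MOV R7, -9: R7=-9
after MOV R0, 34: R0=34
after MOV R2, 21: R2=21
after MUL R2, R0: R2=21*34=714
after AND R7, 12: R7=(-9)&12=4
CMP R7, R2  (cmp 4,714)
After step 6: R2 = 714.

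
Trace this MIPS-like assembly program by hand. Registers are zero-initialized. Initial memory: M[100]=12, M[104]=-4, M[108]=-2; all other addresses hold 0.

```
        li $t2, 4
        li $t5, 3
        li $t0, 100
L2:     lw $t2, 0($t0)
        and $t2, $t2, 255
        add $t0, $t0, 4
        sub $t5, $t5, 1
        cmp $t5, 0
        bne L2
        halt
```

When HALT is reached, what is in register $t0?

li $t2, 4 → $t2=4
li $t5, 3 → $t5=3
li $t0, 100 → $t0=100
lw $t2, 0($t0) → $t2=M[100]=12
and $t2, $t2, 255 → $t2=12&255=12
add $t0, $t0, 4 → $t0=100+4=104
sub $t5, $t5, 1 → $t5=3-1=2
cmp $t5, 0  (cmp 2,0)
bne L2: taken
lw $t2, 0($t0) → $t2=M[104]=-4
and $t2, $t2, 255 → $t2=(-4)&255=252
add $t0, $t0, 4 → $t0=104+4=108
sub $t5, $t5, 1 → $t5=2-1=1
cmp $t5, 0  (cmp 1,0)
bne L2: taken
lw $t2, 0($t0) → $t2=M[108]=-2
and $t2, $t2, 255 → $t2=(-2)&255=254
add $t0, $t0, 4 → $t0=108+4=112
sub $t5, $t5, 1 → $t5=1-1=0
cmp $t5, 0  (cmp 0,0)
bne L2: not taken
halt.

112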